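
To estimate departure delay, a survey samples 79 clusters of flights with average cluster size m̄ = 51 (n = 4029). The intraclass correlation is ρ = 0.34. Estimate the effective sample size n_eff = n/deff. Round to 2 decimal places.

223.83

deff = 1 + (51 − 1)·0.34 = 1 + 17 = 18.
n_eff = 4029 / 18 = 223.83.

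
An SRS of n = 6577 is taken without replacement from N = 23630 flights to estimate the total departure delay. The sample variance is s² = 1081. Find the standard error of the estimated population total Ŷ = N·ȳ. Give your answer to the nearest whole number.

Var(Ŷ) = N²·Var(ȳ) = N²·(1 − n/N)·s²/n.
f = 6577/23630 = 0.27833263; Var(ȳ) = 0.72166737·1081/6577 = 0.11861372.
Var(Ŷ) = 23630² · 0.11861372 = 6.6231161 × 10^7.
SE(Ŷ) = √(6.6231161 × 10^7) = 8138.

8138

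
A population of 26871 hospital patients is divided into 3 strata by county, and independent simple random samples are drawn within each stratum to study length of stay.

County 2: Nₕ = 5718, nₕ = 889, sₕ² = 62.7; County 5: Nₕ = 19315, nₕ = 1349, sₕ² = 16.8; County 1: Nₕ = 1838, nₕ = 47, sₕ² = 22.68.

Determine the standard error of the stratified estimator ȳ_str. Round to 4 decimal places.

0.1043

Var(ȳ_str) = Σₕ Wₕ²(1 − fₕ)sₕ²/nₕ with Wₕ = Nₕ/N, N = 26871.
County 2: Wₕ = 0.21279446; term = 0.21279446²·(1 − 0.15547394)·62.7/889 = 0.0026971151.
County 5: Wₕ = 0.71880466; term = 0.71880466²·(1 − 0.06984209)·16.8/1349 = 0.0059851602.
County 1: Wₕ = 0.06840088; term = 0.06840088²·(1 − 0.02557127)·22.68/47 = 0.0021999795.
Sum = 0.010882255.
SE = √(0.010882255) = 0.1043.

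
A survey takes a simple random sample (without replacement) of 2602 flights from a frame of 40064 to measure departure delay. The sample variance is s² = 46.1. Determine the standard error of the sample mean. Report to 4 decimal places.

Under SRS without replacement, Var(ȳ) = (1 − f)·s²/n with f = n/N = 2602/40064 = 0.06494609.
Var(ȳ) = (1 − 0.06494609)·46.1/2602 = 0.93505391·0.017717141 = 0.016566482.
SE(ȳ) = √(0.016566482) = 0.1287.

0.1287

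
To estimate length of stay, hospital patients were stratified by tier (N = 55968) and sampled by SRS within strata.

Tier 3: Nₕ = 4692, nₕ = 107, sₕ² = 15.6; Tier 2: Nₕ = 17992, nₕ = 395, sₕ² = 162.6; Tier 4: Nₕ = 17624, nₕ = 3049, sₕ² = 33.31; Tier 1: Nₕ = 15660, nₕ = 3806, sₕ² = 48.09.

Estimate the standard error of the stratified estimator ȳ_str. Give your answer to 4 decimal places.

0.2104

Var(ȳ_str) = Σₕ Wₕ²(1 − fₕ)sₕ²/nₕ with Wₕ = Nₕ/N, N = 55968.
Tier 3: Wₕ = 0.08383362; term = 0.08383362²·(1 − 0.02280477)·15.6/107 = 0.001001287.
Tier 2: Wₕ = 0.32146941; term = 0.32146941²·(1 − 0.02195420)·162.6/395 = 0.041606573.
Tier 4: Wₕ = 0.31489423; term = 0.31489423²·(1 − 0.17300272)·33.31/3049 = 8.9588173 × 10^-4.
Tier 1: Wₕ = 0.27980274; term = 0.27980274²·(1 − 0.24303959)·48.09/3806 = 7.4879528 × 10^-4.
Sum = 0.044252537.
SE = √(0.044252537) = 0.2104.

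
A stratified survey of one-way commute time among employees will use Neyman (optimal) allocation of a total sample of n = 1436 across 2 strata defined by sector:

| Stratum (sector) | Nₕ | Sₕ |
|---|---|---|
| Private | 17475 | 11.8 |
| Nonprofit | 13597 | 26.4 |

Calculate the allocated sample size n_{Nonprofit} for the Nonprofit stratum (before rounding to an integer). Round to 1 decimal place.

912.1

Neyman allocation: nₕ = n·NₕSₕ / Σⱼ NⱼSⱼ.
Σ NⱼSⱼ = 17475·11.8 + 13597·26.4 = 565165.8.
n_{Nonprofit} = 1436·13597·26.4 / 565165.8 = 912.1.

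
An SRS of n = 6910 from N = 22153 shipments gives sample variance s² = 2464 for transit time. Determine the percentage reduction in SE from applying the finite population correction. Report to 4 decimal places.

17.0495

f = n/N = 6910/22153 = 0.31192164.
SE_no-fpc = √(s²/n) = 0.5971471; SE_fpc = √((1−f)s²/n) = 0.49533644.
Ratio = √(1−f) = 0.82950489. Reduction = 100·(1 − 0.82950489) = 17.0495%.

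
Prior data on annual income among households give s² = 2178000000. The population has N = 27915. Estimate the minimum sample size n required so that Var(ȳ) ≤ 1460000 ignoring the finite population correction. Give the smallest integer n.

Without fpc, n₀ = s²/D = 2178000000/1460000 = 1491.7808.
Rounding up, n = 1492.

1492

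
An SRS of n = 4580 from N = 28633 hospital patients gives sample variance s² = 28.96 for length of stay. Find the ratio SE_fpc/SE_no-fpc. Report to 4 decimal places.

f = n/N = 4580/28633 = 0.15995530.
SE_no-fpc = √(s²/n) = 0.0795182; SE_fpc = √((1−f)s²/n) = 0.072881573.
Ratio = √(1−f) = 0.91653953.

0.9165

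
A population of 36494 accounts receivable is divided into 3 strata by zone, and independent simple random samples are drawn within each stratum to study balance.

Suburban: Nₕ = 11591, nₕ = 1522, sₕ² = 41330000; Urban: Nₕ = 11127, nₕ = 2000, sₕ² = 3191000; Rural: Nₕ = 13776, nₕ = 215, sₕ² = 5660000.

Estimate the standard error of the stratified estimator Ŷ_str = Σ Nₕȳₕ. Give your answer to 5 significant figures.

Var(Ŷ_str) = Σₕ Nₕ²(1 − fₕ)sₕ²/nₕ.
Suburban: 11591²·(1 − 1522/11591)·41330000/1522 = 3.169261 × 10^12.
Urban: 11127²·(1 − 2000/11127)·3191000/2000 = 1.620328 × 10^11.
Rural: 13776²·(1 − 215/13776)·5660000/215 = 4.9180487 × 10^12.
Sum = 8.2493425 × 10^12.
SE = √(8.2493425 × 10^12) = 2.8722 × 10^6.

2.8722 × 10^6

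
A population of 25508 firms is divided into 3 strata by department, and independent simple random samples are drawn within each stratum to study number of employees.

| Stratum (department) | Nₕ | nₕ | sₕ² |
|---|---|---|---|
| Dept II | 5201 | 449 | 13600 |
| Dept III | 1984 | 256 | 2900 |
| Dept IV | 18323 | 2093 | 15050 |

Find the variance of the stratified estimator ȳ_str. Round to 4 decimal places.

Var(ȳ_str) = Σₕ Wₕ²(1 − fₕ)sₕ²/nₕ with Wₕ = Nₕ/N, N = 25508.
Dept II: Wₕ = 0.20389682; term = 0.20389682²·(1 − 0.08632955)·13600/449 = 1.1505435.
Dept III: Wₕ = 0.07777952; term = 0.07777952²·(1 − 0.12903226)·2900/256 = 0.059688494.
Dept IV: Wₕ = 0.71832366; term = 0.71832366²·(1 − 0.11422802)·15050/2093 = 3.2864691.
Sum = 4.4967011.

4.4967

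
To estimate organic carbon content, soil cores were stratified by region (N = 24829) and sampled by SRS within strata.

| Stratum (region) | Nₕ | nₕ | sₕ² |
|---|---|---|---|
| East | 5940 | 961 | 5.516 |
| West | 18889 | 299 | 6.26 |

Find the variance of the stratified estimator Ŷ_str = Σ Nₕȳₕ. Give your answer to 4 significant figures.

Var(Ŷ_str) = Σₕ Nₕ²(1 − fₕ)sₕ²/nₕ.
East: 5940²·(1 − 961/5940)·5.516/961 = 169757.68.
West: 18889²·(1 − 299/18889)·6.26/299 = 7.3517631 × 10^6.
Sum = 7.5215208 × 10^6.

7.522 × 10^6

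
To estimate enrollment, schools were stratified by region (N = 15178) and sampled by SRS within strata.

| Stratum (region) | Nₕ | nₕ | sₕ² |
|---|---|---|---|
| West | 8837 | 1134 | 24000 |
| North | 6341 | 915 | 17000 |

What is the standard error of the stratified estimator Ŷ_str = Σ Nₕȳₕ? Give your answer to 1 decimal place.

Var(Ŷ_str) = Σₕ Nₕ²(1 − fₕ)sₕ²/nₕ.
West: 8837²·(1 − 1134/8837)·24000/1134 = 1.4406648 × 10^9.
North: 6341²·(1 − 915/6341)·17000/915 = 6.392421 × 10^8.
Sum = 2.0799069 × 10^9.
SE = √(2.0799069 × 10^9) = 45606.0.

45606.0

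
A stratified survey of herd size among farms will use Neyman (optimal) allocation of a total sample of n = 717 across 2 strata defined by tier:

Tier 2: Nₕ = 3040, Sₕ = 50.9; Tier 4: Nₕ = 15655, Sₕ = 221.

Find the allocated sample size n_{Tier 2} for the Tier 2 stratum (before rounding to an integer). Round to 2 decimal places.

30.69

Neyman allocation: nₕ = n·NₕSₕ / Σⱼ NⱼSⱼ.
Σ NⱼSⱼ = 3040·50.9 + 15655·221 = 3.614491 × 10^6.
n_{Tier 2} = 717·3040·50.9 / (3.614491 × 10^6) = 30.69.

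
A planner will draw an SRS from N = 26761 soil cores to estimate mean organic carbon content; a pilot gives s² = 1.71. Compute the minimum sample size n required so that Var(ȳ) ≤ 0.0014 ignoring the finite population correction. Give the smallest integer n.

1222

Without fpc, n₀ = s²/D = 1.71/0.0014 = 1221.4286.
Rounding up, n = 1222.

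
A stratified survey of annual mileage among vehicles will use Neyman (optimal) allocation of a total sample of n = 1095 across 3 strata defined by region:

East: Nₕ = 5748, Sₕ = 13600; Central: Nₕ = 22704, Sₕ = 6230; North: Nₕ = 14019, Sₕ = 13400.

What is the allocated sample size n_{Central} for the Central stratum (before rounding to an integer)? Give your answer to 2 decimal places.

380.11

Neyman allocation: nₕ = n·NₕSₕ / Σⱼ NⱼSⱼ.
Σ NⱼSⱼ = 5748·13600 + 22704·6230 + 14019·13400 = 4.0747332 × 10^8.
n_{Central} = 1095·22704·6230 / (4.0747332 × 10^8) = 380.11.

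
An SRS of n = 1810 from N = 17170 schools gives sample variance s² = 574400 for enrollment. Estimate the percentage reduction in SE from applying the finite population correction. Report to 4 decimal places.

5.4176

f = n/N = 1810/17170 = 0.10541642.
SE_no-fpc = √(s²/n) = 17.814266; SE_fpc = √((1−f)s²/n) = 16.849165.
Ratio = √(1−f) = 0.94582428. Reduction = 100·(1 − 0.94582428) = 5.4176%.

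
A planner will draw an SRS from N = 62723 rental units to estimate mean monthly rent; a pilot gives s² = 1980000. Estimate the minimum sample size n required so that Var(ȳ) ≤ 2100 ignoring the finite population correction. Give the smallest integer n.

Without fpc, n₀ = s²/D = 1980000/2100 = 942.8571.
Rounding up, n = 943.

943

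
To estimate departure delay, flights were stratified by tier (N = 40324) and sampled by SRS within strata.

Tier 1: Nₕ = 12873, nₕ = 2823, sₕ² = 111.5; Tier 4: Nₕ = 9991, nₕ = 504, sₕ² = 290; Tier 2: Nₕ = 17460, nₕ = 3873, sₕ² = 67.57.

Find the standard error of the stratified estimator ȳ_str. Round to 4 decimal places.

0.1981

Var(ȳ_str) = Σₕ Wₕ²(1 − fₕ)sₕ²/nₕ with Wₕ = Nₕ/N, N = 40324.
Tier 1: Wₕ = 0.31923916; term = 0.31923916²·(1 − 0.21929620)·111.5/2823 = 0.003142553.
Tier 4: Wₕ = 0.24776808; term = 0.24776808²·(1 − 0.05044540)·290/504 = 0.033541162.
Tier 2: Wₕ = 0.43299276; term = 0.43299276²·(1 − 0.22182131)·67.57/3873 = 0.0025453472.
Sum = 0.039229062.
SE = √(0.039229062) = 0.1981.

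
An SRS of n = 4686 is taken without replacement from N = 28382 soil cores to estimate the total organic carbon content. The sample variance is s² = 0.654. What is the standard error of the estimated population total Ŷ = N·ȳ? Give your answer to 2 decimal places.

Var(Ŷ) = N²·Var(ȳ) = N²·(1 − n/N)·s²/n.
f = 4686/28382 = 0.16510464; Var(ȳ) = 0.83489536·0.654/4686 = 1.1652189 × 10^-4.
Var(Ŷ) = 28382² · (1.1652189 × 10^-4) = 93862.801.
SE(Ŷ) = √(93862.801) = 306.37.

306.37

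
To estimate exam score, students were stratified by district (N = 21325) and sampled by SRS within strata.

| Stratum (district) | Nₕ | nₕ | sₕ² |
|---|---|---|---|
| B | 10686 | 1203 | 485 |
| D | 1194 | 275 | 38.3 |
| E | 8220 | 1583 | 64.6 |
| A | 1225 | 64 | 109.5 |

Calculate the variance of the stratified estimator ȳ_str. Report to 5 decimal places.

0.10042

Var(ȳ_str) = Σₕ Wₕ²(1 − fₕ)sₕ²/nₕ with Wₕ = Nₕ/N, N = 21325.
B: Wₕ = 0.50110199; term = 0.50110199²·(1 − 0.11257720)·485/1203 = 0.089837768.
D: Wₕ = 0.05599062; term = 0.05599062²·(1 − 0.23031826)·38.3/275 = 3.3605305 × 10^-4.
E: Wₕ = 0.38546307; term = 0.38546307²·(1 − 0.19257908)·64.6/1583 = 0.0048957266.
A: Wₕ = 0.05744431; term = 0.05744431²·(1 − 0.05224490)·109.5/64 = 0.0053508697.
Sum = 0.10042042.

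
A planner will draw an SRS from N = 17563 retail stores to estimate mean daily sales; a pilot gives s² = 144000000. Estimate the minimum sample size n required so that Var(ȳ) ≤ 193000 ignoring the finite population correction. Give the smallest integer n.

747

Without fpc, n₀ = s²/D = 144000000/193000 = 746.1140.
Rounding up, n = 747.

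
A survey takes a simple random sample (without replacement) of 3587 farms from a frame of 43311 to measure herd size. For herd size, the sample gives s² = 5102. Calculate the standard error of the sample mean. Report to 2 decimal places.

1.14

Under SRS without replacement, Var(ȳ) = (1 − f)·s²/n with f = n/N = 3587/43311 = 0.08281961.
Var(ȳ) = (1 − 0.08281961)·5102/3587 = 0.91718039·1.4223585 = 1.3045593.
SE(ȳ) = √(1.3045593) = 1.14.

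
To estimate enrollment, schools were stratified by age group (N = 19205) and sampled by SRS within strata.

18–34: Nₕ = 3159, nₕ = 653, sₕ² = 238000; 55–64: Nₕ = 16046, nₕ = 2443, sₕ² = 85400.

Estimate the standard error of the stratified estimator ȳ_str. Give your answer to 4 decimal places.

5.3395

Var(ȳ_str) = Σₕ Wₕ²(1 − fₕ)sₕ²/nₕ with Wₕ = Nₕ/N, N = 19205.
18–34: Wₕ = 0.16448841; term = 0.16448841²·(1 − 0.20671098)·238000/653 = 7.8228652.
55–64: Wₕ = 0.83551159; term = 0.83551159²·(1 − 0.15224978)·85400/2443 = 20.687465.
Sum = 28.51033.
SE = √(28.51033) = 5.3395.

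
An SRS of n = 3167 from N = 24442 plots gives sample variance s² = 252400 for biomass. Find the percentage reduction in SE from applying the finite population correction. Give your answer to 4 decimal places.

f = n/N = 3167/24442 = 0.12957205.
SE_no-fpc = √(s²/n) = 8.9273106; SE_fpc = √((1−f)s²/n) = 8.3288887.
Ratio = √(1−f) = 0.93296728. Reduction = 100·(1 − 0.93296728) = 6.7033%.

6.7033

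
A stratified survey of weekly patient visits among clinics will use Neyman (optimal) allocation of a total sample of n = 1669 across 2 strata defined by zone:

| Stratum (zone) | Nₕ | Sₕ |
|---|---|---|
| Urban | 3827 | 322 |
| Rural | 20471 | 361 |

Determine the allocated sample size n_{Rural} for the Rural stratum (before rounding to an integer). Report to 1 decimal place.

1430.5

Neyman allocation: nₕ = n·NₕSₕ / Σⱼ NⱼSⱼ.
Σ NⱼSⱼ = 3827·322 + 20471·361 = 8.622325 × 10^6.
n_{Rural} = 1669·20471·361 / (8.622325 × 10^6) = 1430.5.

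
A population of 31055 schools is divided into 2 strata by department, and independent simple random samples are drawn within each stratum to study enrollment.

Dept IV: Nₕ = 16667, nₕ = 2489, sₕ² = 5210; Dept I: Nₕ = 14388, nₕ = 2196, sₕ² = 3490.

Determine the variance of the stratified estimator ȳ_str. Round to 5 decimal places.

0.80196

Var(ȳ_str) = Σₕ Wₕ²(1 − fₕ)sₕ²/nₕ with Wₕ = Nₕ/N, N = 31055.
Dept IV: Wₕ = 0.53669296; term = 0.53669296²·(1 − 0.14933701)·5210/2489 = 0.51288756.
Dept I: Wₕ = 0.46330704; term = 0.46330704²·(1 − 0.15262719)·3490/2196 = 0.28907159.
Sum = 0.80195915.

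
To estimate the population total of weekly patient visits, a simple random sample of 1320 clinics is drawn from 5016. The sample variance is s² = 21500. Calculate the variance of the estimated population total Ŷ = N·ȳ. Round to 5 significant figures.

3.0196 × 10^8

Var(Ŷ) = N²·Var(ȳ) = N²·(1 − n/N)·s²/n.
f = 1320/5016 = 0.26315789; Var(ȳ) = 0.73684211·21500/1320 = 12.001595.
Var(Ŷ) = 5016² · 12.001595 = 3.019632 × 10^8.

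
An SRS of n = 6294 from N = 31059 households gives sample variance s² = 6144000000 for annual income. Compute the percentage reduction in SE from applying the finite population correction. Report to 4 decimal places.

f = n/N = 6294/31059 = 0.20264658.
SE_no-fpc = √(s²/n) = 988.01203; SE_fpc = √((1−f)s²/n) = 882.24187.
Ratio = √(1−f) = 0.89294648. Reduction = 100·(1 − 0.89294648) = 10.7054%.

10.7054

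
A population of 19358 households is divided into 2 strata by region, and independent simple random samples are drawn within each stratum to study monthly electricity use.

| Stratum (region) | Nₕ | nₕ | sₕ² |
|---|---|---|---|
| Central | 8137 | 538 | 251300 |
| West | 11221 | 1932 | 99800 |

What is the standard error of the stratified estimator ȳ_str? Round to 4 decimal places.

9.5626

Var(ȳ_str) = Σₕ Wₕ²(1 − fₕ)sₕ²/nₕ with Wₕ = Nₕ/N, N = 19358.
Central: Wₕ = 0.42034301; term = 0.42034301²·(1 − 0.06611773)·251300/538 = 77.074373.
West: Wₕ = 0.57965699; term = 0.57965699²·(1 − 0.17217717)·99800/1932 = 14.36822.
Sum = 91.442593.
SE = √(91.442593) = 9.5626.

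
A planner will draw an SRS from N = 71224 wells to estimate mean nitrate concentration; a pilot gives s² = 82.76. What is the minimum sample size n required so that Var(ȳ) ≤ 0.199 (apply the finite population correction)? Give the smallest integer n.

Without fpc, n₀ = s²/D = 82.76/0.199 = 415.8794.
With fpc, (1 − n/N)·s²/n ≤ D requires n ≥ n₀/(1 + n₀/N) = 415.8794/(1 + 415.8794/71224) = 413.4652.
Rounding up, n = 414.

414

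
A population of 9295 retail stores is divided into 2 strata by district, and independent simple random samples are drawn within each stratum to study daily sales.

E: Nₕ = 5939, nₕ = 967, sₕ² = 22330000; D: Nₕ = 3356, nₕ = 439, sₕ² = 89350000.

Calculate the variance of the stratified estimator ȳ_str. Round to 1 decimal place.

30954.0

Var(ȳ_str) = Σₕ Wₕ²(1 − fₕ)sₕ²/nₕ with Wₕ = Nₕ/N, N = 9295.
E: Wₕ = 0.63894567; term = 0.63894567²·(1 − 0.16282202)·22330000/967 = 7892.3785.
D: Wₕ = 0.36105433; term = 0.36105433²·(1 − 0.13081049)·89350000/439 = 23061.61.
Sum = 30953.989.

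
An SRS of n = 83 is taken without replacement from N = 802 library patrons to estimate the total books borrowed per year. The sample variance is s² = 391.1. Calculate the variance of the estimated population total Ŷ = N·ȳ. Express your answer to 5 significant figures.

2.7171 × 10^6

Var(Ŷ) = N²·Var(ȳ) = N²·(1 − n/N)·s²/n.
f = 83/802 = 0.10349127; Var(ȳ) = 0.89650873·391.1/83 = 4.2243923.
Var(Ŷ) = 802² · 4.2243923 = 2.717146 × 10^6.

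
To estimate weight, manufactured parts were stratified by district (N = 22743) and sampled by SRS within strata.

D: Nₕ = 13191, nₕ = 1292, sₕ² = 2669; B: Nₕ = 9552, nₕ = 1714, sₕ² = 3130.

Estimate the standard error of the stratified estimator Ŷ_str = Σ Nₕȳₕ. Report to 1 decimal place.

21470.1

Var(Ŷ_str) = Σₕ Nₕ²(1 − fₕ)sₕ²/nₕ.
D: 13191²·(1 − 1292/13191)·2669/1292 = 3.2424571 × 10^8.
B: 9552²·(1 − 1714/9552)·3130/1714 = 1.3672033 × 10^8.
Sum = 4.6096604 × 10^8.
SE = √(4.6096604 × 10^8) = 21470.1.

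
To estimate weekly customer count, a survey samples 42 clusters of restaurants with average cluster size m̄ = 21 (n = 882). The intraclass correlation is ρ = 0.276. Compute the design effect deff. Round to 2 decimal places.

deff = 1 + (21 − 1)·0.276 = 1 + 5.52 = 6.52.

6.52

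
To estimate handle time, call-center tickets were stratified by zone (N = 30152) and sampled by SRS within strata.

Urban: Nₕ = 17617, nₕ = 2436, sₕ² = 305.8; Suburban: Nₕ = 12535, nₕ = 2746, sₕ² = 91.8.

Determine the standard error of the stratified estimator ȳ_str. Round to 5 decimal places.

Var(ȳ_str) = Σₕ Wₕ²(1 − fₕ)sₕ²/nₕ with Wₕ = Nₕ/N, N = 30152.
Urban: Wₕ = 0.58427302; term = 0.58427302²·(1 − 0.13827553)·305.8/2436 = 0.036928382.
Suburban: Wₕ = 0.41572698; term = 0.41572698²·(1 − 0.21906661)·91.8/2746 = 0.0045120361.
Sum = 0.041440418.
SE = √(0.041440418) = 0.20357.

0.20357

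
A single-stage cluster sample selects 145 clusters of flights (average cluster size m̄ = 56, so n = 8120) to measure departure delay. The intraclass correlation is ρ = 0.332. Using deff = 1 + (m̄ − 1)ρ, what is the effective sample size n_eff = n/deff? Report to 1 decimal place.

deff = 1 + (56 − 1)·0.332 = 1 + 18.26 = 19.26.
n_eff = 8120 / 19.26 = 421.6.

421.6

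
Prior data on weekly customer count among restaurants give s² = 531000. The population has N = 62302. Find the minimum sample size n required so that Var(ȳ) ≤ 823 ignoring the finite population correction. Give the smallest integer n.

Without fpc, n₀ = s²/D = 531000/823 = 645.2005.
Rounding up, n = 646.

646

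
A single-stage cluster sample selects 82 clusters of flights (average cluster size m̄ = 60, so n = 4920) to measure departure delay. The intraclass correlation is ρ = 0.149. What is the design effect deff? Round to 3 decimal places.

deff = 1 + (60 − 1)·0.149 = 1 + 8.791 = 9.791.

9.791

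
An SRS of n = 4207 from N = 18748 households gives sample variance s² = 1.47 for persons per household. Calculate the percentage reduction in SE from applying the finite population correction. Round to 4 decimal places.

f = n/N = 4207/18748 = 0.22439727.
SE_no-fpc = √(s²/n) = 0.018692716; SE_fpc = √((1−f)s²/n) = 0.016462359.
Ratio = √(1−f) = 0.88068310. Reduction = 100·(1 − 0.88068310) = 11.9317%.

11.9317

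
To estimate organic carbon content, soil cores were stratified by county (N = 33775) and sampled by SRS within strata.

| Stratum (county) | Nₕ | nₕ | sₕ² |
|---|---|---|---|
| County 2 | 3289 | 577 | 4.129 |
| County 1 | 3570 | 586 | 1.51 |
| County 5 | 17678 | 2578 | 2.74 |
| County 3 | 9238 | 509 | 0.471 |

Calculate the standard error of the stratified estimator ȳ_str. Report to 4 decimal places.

Var(ȳ_str) = Σₕ Wₕ²(1 − fₕ)sₕ²/nₕ with Wₕ = Nₕ/N, N = 33775.
County 2: Wₕ = 0.09737972; term = 0.09737972²·(1 − 0.17543326)·4.129/577 = 5.59541 × 10^-5.
County 1: Wₕ = 0.10569948; term = 0.10569948²·(1 − 0.16414566)·1.51/586 = 2.4063326 × 10^-5.
County 5: Wₕ = 0.52340489; term = 0.52340489²·(1 − 0.14583098)·2.74/2578 = 2.4870643 × 10^-4.
County 3: Wₕ = 0.27351591; term = 0.27351591²·(1 − 0.05509851)·0.471/509 = 6.5411613 × 10^-5.
Sum = 3.9413547 × 10^-4.
SE = √(3.9413547 × 10^-4) = 0.0199.

0.0199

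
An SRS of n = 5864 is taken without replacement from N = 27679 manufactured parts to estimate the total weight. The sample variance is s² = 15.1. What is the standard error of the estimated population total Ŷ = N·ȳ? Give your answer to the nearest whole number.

1247

Var(Ŷ) = N²·Var(ȳ) = N²·(1 − n/N)·s²/n.
f = 5864/27679 = 0.21185736; Var(ȳ) = 0.78814264·15.1/5864 = 0.0020294942.
Var(Ŷ) = 27679² · 0.0020294942 = 1.5548504 × 10^6.
SE(Ŷ) = √(1.5548504 × 10^6) = 1247.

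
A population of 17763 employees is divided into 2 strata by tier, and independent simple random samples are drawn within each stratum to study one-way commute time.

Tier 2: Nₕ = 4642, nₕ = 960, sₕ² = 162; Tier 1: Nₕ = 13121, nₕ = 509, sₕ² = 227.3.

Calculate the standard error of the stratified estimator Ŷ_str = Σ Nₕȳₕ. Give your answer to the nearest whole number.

Var(Ŷ_str) = Σₕ Nₕ²(1 − fₕ)sₕ²/nₕ.
Tier 2: 4642²·(1 − 960/4642)·162/960 = 2.8842487 × 10^6.
Tier 1: 13121²·(1 − 509/13121)·227.3/509 = 7.3897977 × 10^7.
Sum = 7.6782226 × 10^7.
SE = √(7.6782226 × 10^7) = 8763.

8763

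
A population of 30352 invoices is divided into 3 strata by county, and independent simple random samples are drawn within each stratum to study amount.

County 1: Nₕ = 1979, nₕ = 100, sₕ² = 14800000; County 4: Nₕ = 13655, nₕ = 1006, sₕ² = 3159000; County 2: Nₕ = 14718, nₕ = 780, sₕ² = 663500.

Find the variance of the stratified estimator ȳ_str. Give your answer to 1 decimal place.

Var(ȳ_str) = Σₕ Wₕ²(1 − fₕ)sₕ²/nₕ with Wₕ = Nₕ/N, N = 30352.
County 1: Wₕ = 0.06520163; term = 0.06520163²·(1 − 0.05053057)·14800000/100 = 597.39236.
County 4: Wₕ = 0.44988798; term = 0.44988798²·(1 − 0.07367265)·3159000/1006 = 588.74186.
County 2: Wₕ = 0.48491038; term = 0.48491038²·(1 − 0.05299633)·663500/780 = 189.41787.
Sum = 1375.5521.

1375.6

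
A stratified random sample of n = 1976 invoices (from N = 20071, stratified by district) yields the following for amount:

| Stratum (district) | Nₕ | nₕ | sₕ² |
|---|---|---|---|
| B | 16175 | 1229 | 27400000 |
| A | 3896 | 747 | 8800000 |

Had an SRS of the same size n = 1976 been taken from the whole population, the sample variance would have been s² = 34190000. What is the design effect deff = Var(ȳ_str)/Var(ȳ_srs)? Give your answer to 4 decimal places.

Var(ȳ_str) = Σ Wₕ²(1−fₕ)sₕ²/nₕ with Wₕ = Nₕ/20071:
  B: (16175/20071)²·(1−1229/16175)·27400000/1229 = 13379.193
  A: (3896/20071)²·(1−747/3896)·8800000/747 = 358.76962
  → Var(ȳ_str) = 13737.963.
Var(ȳ_srs) = (1 − 1976/20071)·34190000/1976 = 15599.179.
deff = 13737.963 / 15599.179 = 0.8807.

0.8807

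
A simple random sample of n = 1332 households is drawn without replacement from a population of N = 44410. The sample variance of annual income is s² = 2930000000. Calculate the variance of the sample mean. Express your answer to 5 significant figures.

Under SRS without replacement, Var(ȳ) = (1 − f)·s²/n with f = n/N = 1332/44410 = 0.02999324.
Var(ȳ) = (1 − 0.02999324)·2930000000/1332 = 0.97000676·2.1996997 × 10^6 = 2.1337236 × 10^6.

2.1337 × 10^6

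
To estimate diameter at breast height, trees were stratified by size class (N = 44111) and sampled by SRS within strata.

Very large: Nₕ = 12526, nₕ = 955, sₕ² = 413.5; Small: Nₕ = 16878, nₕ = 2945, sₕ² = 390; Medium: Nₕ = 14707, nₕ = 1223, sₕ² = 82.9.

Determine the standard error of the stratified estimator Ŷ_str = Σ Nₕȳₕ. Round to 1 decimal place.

10360.5

Var(Ŷ_str) = Σₕ Nₕ²(1 − fₕ)sₕ²/nₕ.
Very large: 12526²·(1 − 955/12526)·413.5/955 = 6.2756027 × 10^7.
Small: 16878²·(1 − 2945/16878)·390/2945 = 3.1141887 × 10^7.
Medium: 14707²·(1 − 1223/14707)·82.9/1223 = 1.3442217 × 10^7.
Sum = 1.0734013 × 10^8.
SE = √(1.0734013 × 10^8) = 10360.5.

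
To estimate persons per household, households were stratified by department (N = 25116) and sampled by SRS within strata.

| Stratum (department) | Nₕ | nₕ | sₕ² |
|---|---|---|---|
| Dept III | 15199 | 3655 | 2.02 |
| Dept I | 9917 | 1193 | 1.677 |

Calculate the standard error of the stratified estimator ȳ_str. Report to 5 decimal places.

Var(ȳ_str) = Σₕ Wₕ²(1 − fₕ)sₕ²/nₕ with Wₕ = Nₕ/N, N = 25116.
Dept III: Wₕ = 0.60515209; term = 0.60515209²·(1 − 0.24047635)·2.02/3655 = 1.5372141 × 10^-4.
Dept I: Wₕ = 0.39484791; term = 0.39484791²·(1 − 0.12029848)·1.677/1193 = 1.9279139 × 10^-4.
Sum = 3.465128 × 10^-4.
SE = √(3.465128 × 10^-4) = 0.01861.

0.01861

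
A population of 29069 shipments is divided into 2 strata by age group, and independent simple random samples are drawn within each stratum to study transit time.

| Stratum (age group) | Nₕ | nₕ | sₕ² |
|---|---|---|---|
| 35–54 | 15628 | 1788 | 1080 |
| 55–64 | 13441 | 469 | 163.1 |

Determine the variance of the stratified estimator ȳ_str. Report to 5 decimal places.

Var(ȳ_str) = Σₕ Wₕ²(1 − fₕ)sₕ²/nₕ with Wₕ = Nₕ/N, N = 29069.
35–54: Wₕ = 0.53761739; term = 0.53761739²·(1 − 0.11441003)·1080/1788 = 0.15460928.
55–64: Wₕ = 0.46238261; term = 0.46238261²·(1 − 0.03489324)·163.1/469 = 0.071756204.
Sum = 0.22636548.

0.22637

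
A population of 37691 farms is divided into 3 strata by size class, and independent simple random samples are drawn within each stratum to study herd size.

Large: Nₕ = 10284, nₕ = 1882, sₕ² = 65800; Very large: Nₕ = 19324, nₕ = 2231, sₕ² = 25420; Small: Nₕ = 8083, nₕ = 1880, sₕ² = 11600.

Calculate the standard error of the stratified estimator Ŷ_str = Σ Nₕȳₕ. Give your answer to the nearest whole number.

84225

Var(Ŷ_str) = Σₕ Nₕ²(1 − fₕ)sₕ²/nₕ.
Large: 10284²·(1 − 1882/10284)·65800/1882 = 3.021002 × 10^9.
Very large: 19324²·(1 − 2231/19324)·25420/2231 = 3.7634946 × 10^9.
Small: 8083²·(1 − 1880/8083)·11600/1880 = 3.0936737 × 10^8.
Sum = 7.093864 × 10^9.
SE = √(7.093864 × 10^9) = 84225.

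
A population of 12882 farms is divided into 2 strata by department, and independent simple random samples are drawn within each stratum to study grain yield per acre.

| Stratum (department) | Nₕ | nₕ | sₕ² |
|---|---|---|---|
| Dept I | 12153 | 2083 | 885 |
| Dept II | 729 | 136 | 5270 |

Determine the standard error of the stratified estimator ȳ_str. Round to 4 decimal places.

0.6436

Var(ȳ_str) = Σₕ Wₕ²(1 − fₕ)sₕ²/nₕ with Wₕ = Nₕ/N, N = 12882.
Dept I: Wₕ = 0.94340941; term = 0.94340941²·(1 − 0.17139801)·885/2083 = 0.31332885.
Dept II: Wₕ = 0.05659059; term = 0.05659059²·(1 − 0.18655693)·5270/136 = 0.10094559.
Sum = 0.41427444.
SE = √(0.41427444) = 0.6436.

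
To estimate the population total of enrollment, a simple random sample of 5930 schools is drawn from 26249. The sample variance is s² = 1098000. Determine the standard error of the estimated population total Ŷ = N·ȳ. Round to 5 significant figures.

314250

Var(Ŷ) = N²·Var(ȳ) = N²·(1 − n/N)·s²/n.
f = 5930/26249 = 0.22591337; Var(ȳ) = 0.77408663·1098000/5930 = 143.33004.
Var(Ŷ) = 26249² · 143.33004 = 9.8755831 × 10^10.
SE(Ŷ) = √(9.8755831 × 10^10) = 314250.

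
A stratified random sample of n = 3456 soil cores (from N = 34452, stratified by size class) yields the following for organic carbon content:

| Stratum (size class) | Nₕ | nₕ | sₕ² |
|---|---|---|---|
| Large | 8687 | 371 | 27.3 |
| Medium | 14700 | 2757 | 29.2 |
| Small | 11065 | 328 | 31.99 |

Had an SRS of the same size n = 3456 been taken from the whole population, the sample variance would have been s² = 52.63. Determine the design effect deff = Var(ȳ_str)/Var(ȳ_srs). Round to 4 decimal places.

1.1537

Var(ȳ_str) = Σ Wₕ²(1−fₕ)sₕ²/nₕ with Wₕ = Nₕ/34452:
  Large: (8687/34452)²·(1−371/8687)·27.3/371 = 0.0044786195
  Medium: (14700/34452)²·(1−2757/14700)·29.2/2757 = 0.0015665634
  Small: (11065/34452)²·(1−328/11065)·31.99/328 = 0.0097621593
  → Var(ȳ_str) = 0.015807342.
Var(ȳ_srs) = (1 − 3456/34452)·52.63/3456 = 0.013700955.
deff = 0.015807342 / 0.013700955 = 1.1537.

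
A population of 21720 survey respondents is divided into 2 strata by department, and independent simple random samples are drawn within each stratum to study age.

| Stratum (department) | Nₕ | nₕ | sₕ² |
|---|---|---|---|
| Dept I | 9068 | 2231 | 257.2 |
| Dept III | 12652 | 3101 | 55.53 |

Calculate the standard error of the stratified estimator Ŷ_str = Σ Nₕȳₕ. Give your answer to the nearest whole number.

Var(Ŷ_str) = Σₕ Nₕ²(1 − fₕ)sₕ²/nₕ.
Dept I: 9068²·(1 − 2231/9068)·257.2/2231 = 7.1474065 × 10^6.
Dept III: 12652²·(1 − 3101/12652)·55.53/3101 = 2.1638838 × 10^6.
Sum = 9.3112903 × 10^6.
SE = √(9.3112903 × 10^6) = 3051.

3051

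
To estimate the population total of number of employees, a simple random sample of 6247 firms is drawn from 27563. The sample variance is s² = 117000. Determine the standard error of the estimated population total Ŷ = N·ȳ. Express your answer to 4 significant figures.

104900

Var(Ŷ) = N²·Var(ȳ) = N²·(1 − n/N)·s²/n.
f = 6247/27563 = 0.22664441; Var(ȳ) = 0.77335559·117000/6247 = 14.484169.
Var(Ŷ) = 27563² · 14.484169 = 1.1003898 × 10^10.
SE(Ŷ) = √(1.1003898 × 10^10) = 104900.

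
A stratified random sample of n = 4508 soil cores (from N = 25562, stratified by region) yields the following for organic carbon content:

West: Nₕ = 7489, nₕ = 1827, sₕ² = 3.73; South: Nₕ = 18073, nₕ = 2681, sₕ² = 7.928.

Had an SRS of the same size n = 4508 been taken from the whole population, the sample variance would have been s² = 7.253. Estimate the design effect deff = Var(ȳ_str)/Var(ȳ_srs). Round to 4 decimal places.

Var(ȳ_str) = Σ Wₕ²(1−fₕ)sₕ²/nₕ with Wₕ = Nₕ/25562:
  West: (7489/25562)²·(1−1827/7489)·3.73/1827 = 1.3248732 × 10^-4
  South: (18073/25562)²·(1−2681/18073)·7.928/2681 = 0.0012589326
  → Var(ȳ_str) = 0.0013914199.
Var(ȳ_srs) = (1 − 4508/25562)·7.253/4508 = 0.001325176.
deff = 0.0013914199 / 0.001325176 = 1.0500.

1.0500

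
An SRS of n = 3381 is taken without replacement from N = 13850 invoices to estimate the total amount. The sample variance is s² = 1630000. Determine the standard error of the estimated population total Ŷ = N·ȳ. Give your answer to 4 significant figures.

Var(Ŷ) = N²·Var(ȳ) = N²·(1 − n/N)·s²/n.
f = 3381/13850 = 0.24411552; Var(ȳ) = 0.75588448·1630000/3381 = 364.41636.
Var(Ŷ) = 13850² · 364.41636 = 6.9903257 × 10^10.
SE(Ŷ) = √(6.9903257 × 10^10) = 264400.

264400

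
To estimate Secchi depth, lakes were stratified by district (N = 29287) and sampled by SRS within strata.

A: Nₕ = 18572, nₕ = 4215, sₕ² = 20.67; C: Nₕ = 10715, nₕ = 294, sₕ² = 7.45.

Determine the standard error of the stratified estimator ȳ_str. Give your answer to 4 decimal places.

0.0694

Var(ȳ_str) = Σₕ Wₕ²(1 − fₕ)sₕ²/nₕ with Wₕ = Nₕ/N, N = 29287.
A: Wₕ = 0.63413801; term = 0.63413801²·(1 − 0.22695456)·20.67/4215 = 0.0015244581.
C: Wₕ = 0.36586199; term = 0.36586199²·(1 − 0.02743817)·7.45/294 = 0.0032988361.
Sum = 0.0048232942.
SE = √(0.0048232942) = 0.0694.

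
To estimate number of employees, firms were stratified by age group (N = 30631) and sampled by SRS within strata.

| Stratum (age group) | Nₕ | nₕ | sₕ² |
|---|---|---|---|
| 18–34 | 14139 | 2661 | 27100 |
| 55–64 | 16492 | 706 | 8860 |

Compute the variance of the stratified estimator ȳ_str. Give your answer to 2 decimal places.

5.24

Var(ȳ_str) = Σₕ Wₕ²(1 − fₕ)sₕ²/nₕ with Wₕ = Nₕ/N, N = 30631.
18–34: Wₕ = 0.46159120; term = 0.46159120²·(1 − 0.18820284)·27100/2661 = 1.7615176.
55–64: Wₕ = 0.53840880; term = 0.53840880²·(1 − 0.04280863)·8860/706 = 3.482187.
Sum = 5.2437046.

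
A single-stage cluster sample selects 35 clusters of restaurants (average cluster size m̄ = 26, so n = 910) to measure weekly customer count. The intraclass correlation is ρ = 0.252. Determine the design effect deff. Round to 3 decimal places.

7.300

deff = 1 + (26 − 1)·0.252 = 1 + 6.3 = 7.3.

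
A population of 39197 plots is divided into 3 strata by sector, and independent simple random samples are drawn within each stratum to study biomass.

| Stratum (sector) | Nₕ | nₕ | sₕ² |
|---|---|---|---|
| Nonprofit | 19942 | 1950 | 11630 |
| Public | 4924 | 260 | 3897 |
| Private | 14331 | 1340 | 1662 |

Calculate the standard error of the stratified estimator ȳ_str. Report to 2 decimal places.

1.33

Var(ȳ_str) = Σₕ Wₕ²(1 − fₕ)sₕ²/nₕ with Wₕ = Nₕ/N, N = 39197.
Nonprofit: Wₕ = 0.50876343; term = 0.50876343²·(1 − 0.09778357)·11630/1950 = 1.3927963.
Public: Wₕ = 0.12562186; term = 0.12562186²·(1 − 0.05280260)·3897/260 = 0.22404125.
Private: Wₕ = 0.36561472; term = 0.36561472²·(1 − 0.09350359)·1662/1340 = 0.15029331.
Sum = 1.7671309.
SE = √(1.7671309) = 1.33.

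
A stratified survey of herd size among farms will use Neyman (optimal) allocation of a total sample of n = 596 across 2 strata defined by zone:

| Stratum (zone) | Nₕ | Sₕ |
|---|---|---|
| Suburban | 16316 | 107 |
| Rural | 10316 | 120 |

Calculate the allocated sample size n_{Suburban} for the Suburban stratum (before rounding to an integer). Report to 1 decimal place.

348.7

Neyman allocation: nₕ = n·NₕSₕ / Σⱼ NⱼSⱼ.
Σ NⱼSⱼ = 16316·107 + 10316·120 = 2.983732 × 10^6.
n_{Suburban} = 596·16316·107 / (2.983732 × 10^6) = 348.7.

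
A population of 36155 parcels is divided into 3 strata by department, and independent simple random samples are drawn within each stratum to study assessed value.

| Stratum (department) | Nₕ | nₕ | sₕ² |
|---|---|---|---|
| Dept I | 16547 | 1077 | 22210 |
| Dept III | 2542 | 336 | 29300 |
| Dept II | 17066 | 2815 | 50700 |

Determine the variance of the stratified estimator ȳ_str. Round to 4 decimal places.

7.7634

Var(ȳ_str) = Σₕ Wₕ²(1 − fₕ)sₕ²/nₕ with Wₕ = Nₕ/N, N = 36155.
Dept I: Wₕ = 0.45766837; term = 0.45766837²·(1 − 0.06508733)·22210/1077 = 4.0383663.
Dept III: Wₕ = 0.07030839; term = 0.07030839²·(1 − 0.13217939)·29300/336 = 0.37408704.
Dept II: Wₕ = 0.47202323; term = 0.47202323²·(1 − 0.16494785)·50700/2815 = 3.3509651.
Sum = 7.7634184.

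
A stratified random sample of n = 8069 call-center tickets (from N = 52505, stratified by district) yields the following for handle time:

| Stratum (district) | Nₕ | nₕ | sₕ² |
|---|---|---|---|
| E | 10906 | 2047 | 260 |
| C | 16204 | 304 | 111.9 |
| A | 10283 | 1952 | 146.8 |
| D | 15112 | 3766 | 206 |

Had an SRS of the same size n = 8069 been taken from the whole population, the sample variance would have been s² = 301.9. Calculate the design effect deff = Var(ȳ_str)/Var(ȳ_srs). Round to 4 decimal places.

1.4082

Var(ȳ_str) = Σ Wₕ²(1−fₕ)sₕ²/nₕ with Wₕ = Nₕ/52505:
  E: (10906/52505)²·(1−2047/10906)·260/2047 = 0.0044514795
  C: (16204/52505)²·(1−304/16204)·111.9/304 = 0.034401275
  A: (10283/52505)²·(1−1952/10283)·146.8/1952 = 0.0023370171
  D: (15112/52505)²·(1−3766/15112)·206/3766 = 0.0034021253
  → Var(ȳ_str) = 0.044591897.
Var(ȳ_srs) = (1 − 8069/52505)·301.9/8069 = 0.031664869.
deff = 0.044591897 / 0.031664869 = 1.4082.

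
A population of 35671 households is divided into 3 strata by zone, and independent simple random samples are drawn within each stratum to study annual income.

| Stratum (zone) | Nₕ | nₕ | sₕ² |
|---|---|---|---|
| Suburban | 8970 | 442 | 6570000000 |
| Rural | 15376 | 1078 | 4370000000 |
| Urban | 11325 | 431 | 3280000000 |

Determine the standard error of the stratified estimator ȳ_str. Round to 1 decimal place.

Var(ȳ_str) = Σₕ Wₕ²(1 − fₕ)sₕ²/nₕ with Wₕ = Nₕ/N, N = 35671.
Suburban: Wₕ = 0.25146478; term = 0.25146478²·(1 − 0.04927536)·6570000000/442 = 893618.53.
Rural: Wₕ = 0.43105043; term = 0.43105043²·(1 − 0.07010926)·4370000000/1078 = 700407.47.
Urban: Wₕ = 0.31748479; term = 0.31748479²·(1 − 0.03805740)·3280000000/431 = 737889.93.
Sum = 2.3319159 × 10^6.
SE = √(2.3319159 × 10^6) = 1527.1.

1527.1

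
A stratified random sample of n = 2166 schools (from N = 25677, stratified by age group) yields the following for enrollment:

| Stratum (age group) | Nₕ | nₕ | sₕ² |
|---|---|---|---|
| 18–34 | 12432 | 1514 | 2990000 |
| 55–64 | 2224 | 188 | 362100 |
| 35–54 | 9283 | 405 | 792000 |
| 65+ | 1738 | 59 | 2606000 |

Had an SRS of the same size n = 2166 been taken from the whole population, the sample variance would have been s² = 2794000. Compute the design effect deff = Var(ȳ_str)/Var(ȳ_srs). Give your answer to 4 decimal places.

0.7279

Var(ȳ_str) = Σ Wₕ²(1−fₕ)sₕ²/nₕ with Wₕ = Nₕ/25677:
  18–34: (12432/25677)²·(1−1514/12432)·2990000/1514 = 406.57516
  55–64: (2224/25677)²·(1−188/2224)·362100/188 = 13.228015
  35–54: (9283/25677)²·(1−405/9283)·792000/405 = 244.44721
  65+: (1738/25677)²·(1−59/1738)·2606000/59 = 195.49439
  → Var(ȳ_str) = 859.74478.
Var(ȳ_srs) = (1 − 2166/25677)·2794000/2166 = 1181.122.
deff = 859.74478 / 1181.122 = 0.7279.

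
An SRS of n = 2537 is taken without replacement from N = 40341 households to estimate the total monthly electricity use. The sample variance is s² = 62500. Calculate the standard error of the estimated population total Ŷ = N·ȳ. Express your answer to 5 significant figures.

Var(Ŷ) = N²·Var(ȳ) = N²·(1 − n/N)·s²/n.
f = 2537/40341 = 0.06288887; Var(ȳ) = 0.93711113·62500/2537 = 23.086104.
Var(Ŷ) = 40341² · 23.086104 = 3.757024 × 10^10.
SE(Ŷ) = √(3.757024 × 10^10) = 193830.

193830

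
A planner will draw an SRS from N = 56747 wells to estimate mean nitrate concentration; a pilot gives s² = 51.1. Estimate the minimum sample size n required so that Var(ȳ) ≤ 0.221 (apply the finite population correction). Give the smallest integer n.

231

Without fpc, n₀ = s²/D = 51.1/0.221 = 231.2217.
With fpc, (1 − n/N)·s²/n ≤ D requires n ≥ n₀/(1 + n₀/N) = 231.2217/(1 + 231.2217/56747) = 230.2834.
Rounding up, n = 231.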